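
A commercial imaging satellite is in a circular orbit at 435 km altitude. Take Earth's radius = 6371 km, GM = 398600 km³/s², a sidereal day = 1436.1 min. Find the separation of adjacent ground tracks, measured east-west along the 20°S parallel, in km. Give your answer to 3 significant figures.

Semi-major axis a = 6371 + 435 = 6806 km. Period T = 2π√(a³/μ) = 2π√(6806³/398600) = 5587.9 s = 93.13 min.
Node shift per orbit = (5587.9/86166) × 360° = 23.35°.
Equatorial spacing = 23.35 × 111.2 km/° = 2596 km.
At 20° latitude, spacing = 2596 × cos(20°) = 2439 km.

2440 km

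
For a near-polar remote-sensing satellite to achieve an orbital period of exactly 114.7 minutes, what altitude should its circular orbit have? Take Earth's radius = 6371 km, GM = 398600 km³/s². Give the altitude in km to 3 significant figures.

1450 km

T = 114.7 min = 6882.0 s.
From T = 2π√(a³/μ): a = (μ T²/4π²)^(1/3) = (398600 × 6882.0² / 4π²)^(1/3) = 7820 km.
Altitude h = a − R = 7820 − 6371 = 1449 km.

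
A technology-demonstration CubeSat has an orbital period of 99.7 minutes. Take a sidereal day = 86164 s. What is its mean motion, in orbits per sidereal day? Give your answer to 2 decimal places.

T = 99.7 min = 5982.0 s.
Orbits per sidereal day = 86164 / 5982.0 = 14.404.

14.40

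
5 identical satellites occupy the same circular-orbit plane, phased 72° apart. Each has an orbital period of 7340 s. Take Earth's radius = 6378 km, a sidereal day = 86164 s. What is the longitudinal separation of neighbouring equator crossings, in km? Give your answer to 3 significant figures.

Single-satellite node shift = (7340.0/86164) × 360° = 30.67°.
With 5 satellites evenly phased, successive equator crossings are 30.67/5 = 6.133° apart.
That is 6.133 × 111.3 = 683 km at the equator.

683 km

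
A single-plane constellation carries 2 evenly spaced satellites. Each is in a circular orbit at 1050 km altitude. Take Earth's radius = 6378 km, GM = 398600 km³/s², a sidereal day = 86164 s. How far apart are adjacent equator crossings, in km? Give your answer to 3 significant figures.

Semi-major axis a = 6378 + 1050 = 7428 km. Period T = 2π√(a³/μ) = 2π√(7428³/398600) = 6371.2 s = 106.19 min.
Single-satellite node shift = (6371.2/86164) × 360° = 26.62°.
With 2 satellites evenly phased, successive equator crossings are 26.62/2 = 13.310° apart.
That is 13.310 × 111.3 = 1482 km at the equator.

1480 km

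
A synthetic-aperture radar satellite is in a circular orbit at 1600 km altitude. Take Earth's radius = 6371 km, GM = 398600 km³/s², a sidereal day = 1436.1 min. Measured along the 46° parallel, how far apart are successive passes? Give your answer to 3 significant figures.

2290 km

Semi-major axis a = 6371 + 1600 = 7971 km. Period T = 2π√(a³/μ) = 2π√(7971³/398600) = 7082.4 s = 118.04 min.
Node shift per orbit = (7082.4/86166) × 360° = 29.59°.
Equatorial spacing = 29.59 × 111.2 km/° = 3290 km.
At 46° latitude, spacing = 3290 × cos(46°) = 2286 km.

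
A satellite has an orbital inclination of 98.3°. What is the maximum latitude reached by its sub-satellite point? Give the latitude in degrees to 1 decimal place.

Retrograde orbit: the ground track reaches ±(180° − i) = ±(180 − 98.3) = ±81.7°.

81.7°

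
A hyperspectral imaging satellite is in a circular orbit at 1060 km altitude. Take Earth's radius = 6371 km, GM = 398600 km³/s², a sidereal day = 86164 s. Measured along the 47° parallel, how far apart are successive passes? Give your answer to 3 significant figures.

2020 km

Semi-major axis a = 6371 + 1060 = 7431 km. Period T = 2π√(a³/μ) = 2π√(7431³/398600) = 6375.0 s = 106.25 min.
Node shift per orbit = (6375.0/86164) × 360° = 26.64°.
Equatorial spacing = 26.64 × 111.2 km/° = 2962 km.
At 47° latitude, spacing = 2962 × cos(47°) = 2020 km.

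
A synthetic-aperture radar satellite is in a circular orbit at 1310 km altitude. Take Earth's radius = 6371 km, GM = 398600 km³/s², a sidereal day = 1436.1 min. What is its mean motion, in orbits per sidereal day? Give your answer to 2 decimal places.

12.86

Semi-major axis a = 6371 + 1310 = 7681 km. Period T = 2π√(a³/μ) = 2π√(7681³/398600) = 6699.4 s = 111.66 min.
Orbits per sidereal day = 86166 / 6699.4 = 12.862.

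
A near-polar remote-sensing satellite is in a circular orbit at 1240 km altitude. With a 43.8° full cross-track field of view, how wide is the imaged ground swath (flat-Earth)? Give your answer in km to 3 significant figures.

Half-angle = 43.8°/2 = 21.9°.
Swath width ≈ 2h·tan(θ/2) = 2 × 1240 × tan(21.9°) = 997.0 km.

997 km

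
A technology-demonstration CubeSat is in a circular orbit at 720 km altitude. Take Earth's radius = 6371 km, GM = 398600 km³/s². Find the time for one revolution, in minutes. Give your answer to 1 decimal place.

99.0 min

Semi-major axis a = 6371 + 720 = 7091 km. Period T = 2π√(a³/μ) = 2π√(7091³/398600) = 5942.5 s = 99.04 min.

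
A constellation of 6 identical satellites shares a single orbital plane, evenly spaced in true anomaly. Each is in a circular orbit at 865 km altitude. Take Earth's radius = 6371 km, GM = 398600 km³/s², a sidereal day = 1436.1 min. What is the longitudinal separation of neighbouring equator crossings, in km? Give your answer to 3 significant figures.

474 km

Semi-major axis a = 6371 + 865 = 7236 km. Period T = 2π√(a³/μ) = 2π√(7236³/398600) = 6125.7 s = 102.10 min.
Single-satellite node shift = (6125.7/86166) × 360° = 25.59°.
With 6 satellites evenly phased, successive equator crossings are 25.59/6 = 4.266° apart.
That is 4.266 × 111.2 = 474 km at the equator.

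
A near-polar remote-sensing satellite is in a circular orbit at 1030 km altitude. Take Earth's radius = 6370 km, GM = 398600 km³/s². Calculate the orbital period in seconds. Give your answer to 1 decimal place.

Semi-major axis a = 6370 + 1030 = 7400 km. Period T = 2π√(a³/μ) = 2π√(7400³/398600) = 6335.2 s = 105.59 min.

6335.2 seconds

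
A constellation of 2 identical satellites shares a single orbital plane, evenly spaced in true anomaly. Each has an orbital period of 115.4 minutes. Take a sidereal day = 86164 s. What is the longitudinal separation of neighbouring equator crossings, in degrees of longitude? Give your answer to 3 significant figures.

T = 115.4 min = 6924.0 s.
Single-satellite node shift = (6924.0/86164) × 360° = 28.93°.
With 2 satellites evenly phased, successive equator crossings are 28.93/2 = 14.465° apart.

14.5°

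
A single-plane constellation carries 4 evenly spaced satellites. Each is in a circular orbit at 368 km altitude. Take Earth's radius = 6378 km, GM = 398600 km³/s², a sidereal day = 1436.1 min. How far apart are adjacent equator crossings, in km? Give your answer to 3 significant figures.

641 km

Semi-major axis a = 6378 + 368 = 6746 km. Period T = 2π√(a³/μ) = 2π√(6746³/398600) = 5514.2 s = 91.90 min.
Single-satellite node shift = (5514.2/86166) × 360° = 23.04°.
With 4 satellites evenly phased, successive equator crossings are 23.04/4 = 5.760° apart.
That is 5.760 × 111.3 = 641 km at the equator.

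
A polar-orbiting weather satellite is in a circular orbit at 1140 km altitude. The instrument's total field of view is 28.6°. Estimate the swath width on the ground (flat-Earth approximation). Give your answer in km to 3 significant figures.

Half-angle = 28.6°/2 = 14.3°.
Swath width ≈ 2h·tan(θ/2) = 2 × 1140 × tan(14.3°) = 581.2 km.

581 km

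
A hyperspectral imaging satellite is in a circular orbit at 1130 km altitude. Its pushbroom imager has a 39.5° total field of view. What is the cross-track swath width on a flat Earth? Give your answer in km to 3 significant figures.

811 km

Half-angle = 39.5°/2 = 19.75°.
Swath width ≈ 2h·tan(θ/2) = 2 × 1130 × tan(19.75°) = 811.4 km.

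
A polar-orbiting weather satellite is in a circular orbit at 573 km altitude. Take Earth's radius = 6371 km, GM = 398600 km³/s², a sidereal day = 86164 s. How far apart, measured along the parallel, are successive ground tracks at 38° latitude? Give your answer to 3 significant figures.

Semi-major axis a = 6371 + 573 = 6944 km. Period T = 2π√(a³/μ) = 2π√(6944³/398600) = 5758.7 s = 95.98 min.
Node shift per orbit = (5758.7/86164) × 360° = 24.06°.
Equatorial spacing = 24.06 × 111.2 km/° = 2675 km.
At 38° latitude, spacing = 2675 × cos(38°) = 2108 km.

2110 km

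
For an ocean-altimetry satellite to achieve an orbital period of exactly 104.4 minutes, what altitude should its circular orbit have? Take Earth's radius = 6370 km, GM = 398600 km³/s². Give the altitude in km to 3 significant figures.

974 km

T = 104.4 min = 6264.0 s.
From T = 2π√(a³/μ): a = (μ T²/4π²)^(1/3) = (398600 × 6264.0² / 4π²)^(1/3) = 7344 km.
Altitude h = a − R = 7344 − 6370 = 974 km.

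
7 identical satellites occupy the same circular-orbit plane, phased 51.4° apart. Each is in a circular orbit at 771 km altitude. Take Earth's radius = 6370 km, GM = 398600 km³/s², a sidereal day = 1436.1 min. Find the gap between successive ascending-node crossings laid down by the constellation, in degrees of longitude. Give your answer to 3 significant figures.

3.58°

Semi-major axis a = 6370 + 771 = 7141 km. Period T = 2π√(a³/μ) = 2π√(7141³/398600) = 6005.5 s = 100.09 min.
Single-satellite node shift = (6005.5/86166) × 360° = 25.09°.
With 7 satellites evenly phased, successive equator crossings are 25.09/7 = 3.584° apart.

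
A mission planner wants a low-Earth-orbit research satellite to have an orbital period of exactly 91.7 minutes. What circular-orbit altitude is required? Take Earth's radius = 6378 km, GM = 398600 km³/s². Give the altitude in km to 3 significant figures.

358 km

T = 91.7 min = 5502.0 s.
From T = 2π√(a³/μ): a = (μ T²/4π²)^(1/3) = (398600 × 5502.0² / 4π²)^(1/3) = 6736 km.
Altitude h = a − R = 6736 − 6378 = 358 km.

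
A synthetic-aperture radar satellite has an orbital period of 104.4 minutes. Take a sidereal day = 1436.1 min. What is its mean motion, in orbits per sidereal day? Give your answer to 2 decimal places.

13.76

T = 104.4 min = 6264.0 s.
Orbits per sidereal day = 86166 / 6264.0 = 13.756.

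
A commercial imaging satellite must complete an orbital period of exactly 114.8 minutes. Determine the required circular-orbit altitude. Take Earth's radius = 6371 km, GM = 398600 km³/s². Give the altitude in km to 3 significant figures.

T = 114.8 min = 6888.0 s.
From T = 2π√(a³/μ): a = (μ T²/4π²)^(1/3) = (398600 × 6888.0² / 4π²)^(1/3) = 7824 km.
Altitude h = a − R = 7824 − 6371 = 1453 km.

1450 km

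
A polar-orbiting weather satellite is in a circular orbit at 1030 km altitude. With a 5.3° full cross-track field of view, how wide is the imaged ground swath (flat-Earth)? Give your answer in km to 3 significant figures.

Half-angle = 5.3°/2 = 2.65°.
Swath width ≈ 2h·tan(θ/2) = 2 × 1030 × tan(2.65°) = 95.3 km.

95.3 km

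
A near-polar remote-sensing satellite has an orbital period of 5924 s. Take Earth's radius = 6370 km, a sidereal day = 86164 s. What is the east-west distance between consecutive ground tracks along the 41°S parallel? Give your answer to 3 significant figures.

2080 km

Node shift per orbit = (5924.0/86164) × 360° = 24.75°.
Equatorial spacing = 24.75 × 111.2 km/° = 2752 km.
At 41° latitude, spacing = 2752 × cos(41°) = 2077 km.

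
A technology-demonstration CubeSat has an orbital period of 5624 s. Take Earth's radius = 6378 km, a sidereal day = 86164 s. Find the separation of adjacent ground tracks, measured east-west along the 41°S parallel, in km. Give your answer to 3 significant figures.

Node shift per orbit = (5624.0/86164) × 360° = 23.50°.
Equatorial spacing = 23.50 × 111.3 km/° = 2616 km.
At 41° latitude, spacing = 2616 × cos(41°) = 1974 km.

1970 km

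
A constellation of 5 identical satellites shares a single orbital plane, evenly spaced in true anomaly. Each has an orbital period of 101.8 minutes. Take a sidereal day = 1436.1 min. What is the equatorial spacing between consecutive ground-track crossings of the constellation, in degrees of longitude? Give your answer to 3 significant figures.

T = 101.8 min = 6108.0 s.
Single-satellite node shift = (6108.0/86166) × 360° = 25.52°.
With 5 satellites evenly phased, successive equator crossings are 25.52/5 = 5.104° apart.

5.10°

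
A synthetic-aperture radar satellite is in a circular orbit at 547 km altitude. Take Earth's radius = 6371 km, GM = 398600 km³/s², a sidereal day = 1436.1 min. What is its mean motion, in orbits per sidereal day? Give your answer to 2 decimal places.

Semi-major axis a = 6371 + 547 = 6918 km. Period T = 2π√(a³/μ) = 2π√(6918³/398600) = 5726.4 s = 95.44 min.
Orbits per sidereal day = 86166 / 5726.4 = 15.047.

15.05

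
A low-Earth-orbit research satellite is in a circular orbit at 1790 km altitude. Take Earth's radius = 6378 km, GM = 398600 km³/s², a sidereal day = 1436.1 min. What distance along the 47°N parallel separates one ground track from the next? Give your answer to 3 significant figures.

Semi-major axis a = 6378 + 1790 = 8168 km. Period T = 2π√(a³/μ) = 2π√(8168³/398600) = 7346.6 s = 122.44 min.
Node shift per orbit = (7346.6/86166) × 360° = 30.69°.
Equatorial spacing = 30.69 × 111.3 km/° = 3417 km.
At 47° latitude, spacing = 3417 × cos(47°) = 2330 km.

2330 km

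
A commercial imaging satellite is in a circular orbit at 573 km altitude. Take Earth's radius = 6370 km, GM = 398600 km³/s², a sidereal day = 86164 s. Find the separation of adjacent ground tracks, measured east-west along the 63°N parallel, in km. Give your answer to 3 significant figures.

Semi-major axis a = 6370 + 573 = 6943 km. Period T = 2π√(a³/μ) = 2π√(6943³/398600) = 5757.5 s = 95.96 min.
Node shift per orbit = (5757.5/86164) × 360° = 24.06°.
Equatorial spacing = 24.06 × 111.2 km/° = 2674 km.
At 63° latitude, spacing = 2674 × cos(63°) = 1214 km.

1210 km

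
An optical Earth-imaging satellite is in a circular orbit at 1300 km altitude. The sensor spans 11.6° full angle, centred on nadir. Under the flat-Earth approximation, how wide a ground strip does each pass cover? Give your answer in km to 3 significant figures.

264 km

Half-angle = 11.6°/2 = 5.8°.
Swath width ≈ 2h·tan(θ/2) = 2 × 1300 × tan(5.8°) = 264.1 km.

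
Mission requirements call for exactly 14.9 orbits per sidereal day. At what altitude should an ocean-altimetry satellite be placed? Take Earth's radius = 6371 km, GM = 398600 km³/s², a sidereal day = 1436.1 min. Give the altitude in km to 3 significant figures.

592 km

Required period T = 86166 / 14.9 = 5783.0 s.
From T = 2π√(a³/μ): a = (μ T²/4π²)^(1/3) = (398600 × 5783.0² / 4π²)^(1/3) = 6963 km.
Altitude h = a − R = 6963 − 6371 = 592 km.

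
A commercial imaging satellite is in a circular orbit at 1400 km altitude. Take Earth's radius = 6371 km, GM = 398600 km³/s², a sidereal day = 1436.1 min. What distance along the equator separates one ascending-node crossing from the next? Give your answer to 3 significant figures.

3170 km

Semi-major axis a = 6371 + 1400 = 7771 km. Period T = 2π√(a³/μ) = 2π√(7771³/398600) = 6817.5 s = 113.63 min.
During one orbit Earth rotates (6817.5 / 86166) × 360° = 28.48°.
At the equator that is 28.48° × (2π·6371/360) km/° = 28.48 × 111.2 = 3167 km.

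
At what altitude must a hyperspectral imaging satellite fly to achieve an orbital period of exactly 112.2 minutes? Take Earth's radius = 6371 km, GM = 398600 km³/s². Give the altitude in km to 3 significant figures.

T = 112.2 min = 6732.0 s.
From T = 2π√(a³/μ): a = (μ T²/4π²)^(1/3) = (398600 × 6732.0² / 4π²)^(1/3) = 7706 km.
Altitude h = a − R = 7706 − 6371 = 1335 km.

1330 km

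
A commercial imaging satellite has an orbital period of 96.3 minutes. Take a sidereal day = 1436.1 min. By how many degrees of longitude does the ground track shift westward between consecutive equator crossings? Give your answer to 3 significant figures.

T = 96.3 min = 5778.0 s.
During one orbit Earth rotates (5778.0 / 86166) × 360° = 24.14°.

24.1°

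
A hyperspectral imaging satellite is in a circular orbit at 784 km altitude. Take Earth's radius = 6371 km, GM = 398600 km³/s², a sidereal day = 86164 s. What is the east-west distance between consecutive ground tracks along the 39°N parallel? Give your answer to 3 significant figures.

2170 km

Semi-major axis a = 6371 + 784 = 7155 km. Period T = 2π√(a³/μ) = 2π√(7155³/398600) = 6023.2 s = 100.39 min.
Node shift per orbit = (6023.2/86164) × 360° = 25.17°.
Equatorial spacing = 25.17 × 111.2 km/° = 2798 km.
At 39° latitude, spacing = 2798 × cos(39°) = 2175 km.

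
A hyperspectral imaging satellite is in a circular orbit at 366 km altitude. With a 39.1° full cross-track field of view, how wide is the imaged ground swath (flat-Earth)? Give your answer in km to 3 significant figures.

260 km

Half-angle = 39.1°/2 = 19.55°.
Swath width ≈ 2h·tan(θ/2) = 2 × 366 × tan(19.55°) = 259.9 km.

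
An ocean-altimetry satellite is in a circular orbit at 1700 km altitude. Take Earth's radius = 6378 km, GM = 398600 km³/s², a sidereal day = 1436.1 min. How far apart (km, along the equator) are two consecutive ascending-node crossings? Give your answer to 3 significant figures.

3360 km

Semi-major axis a = 6378 + 1700 = 8078 km. Period T = 2π√(a³/μ) = 2π√(8078³/398600) = 7225.5 s = 120.42 min.
During one orbit Earth rotates (7225.5 / 86166) × 360° = 30.19°.
At the equator that is 30.19° × (2π·6378/360) km/° = 30.19 × 111.3 = 3360 km.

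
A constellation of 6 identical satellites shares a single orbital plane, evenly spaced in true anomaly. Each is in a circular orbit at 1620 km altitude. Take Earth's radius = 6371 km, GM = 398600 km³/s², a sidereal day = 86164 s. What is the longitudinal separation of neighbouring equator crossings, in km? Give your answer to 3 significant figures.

550 km

Semi-major axis a = 6371 + 1620 = 7991 km. Period T = 2π√(a³/μ) = 2π√(7991³/398600) = 7109.1 s = 118.48 min.
Single-satellite node shift = (7109.1/86164) × 360° = 29.70°.
With 6 satellites evenly phased, successive equator crossings are 29.70/6 = 4.950° apart.
That is 4.950 × 111.2 = 550 km at the equator.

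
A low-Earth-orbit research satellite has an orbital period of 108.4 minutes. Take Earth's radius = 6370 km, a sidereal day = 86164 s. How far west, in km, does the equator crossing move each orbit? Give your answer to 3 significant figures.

T = 108.4 min = 6504.0 s.
During one orbit Earth rotates (6504.0 / 86164) × 360° = 27.17°.
At the equator that is 27.17° × (2π·6370/360) km/° = 27.17 × 111.2 = 3021 km.

3020 km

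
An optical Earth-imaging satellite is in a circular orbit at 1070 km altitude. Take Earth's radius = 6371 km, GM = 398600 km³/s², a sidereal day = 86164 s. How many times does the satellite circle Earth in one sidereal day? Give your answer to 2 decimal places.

Semi-major axis a = 6371 + 1070 = 7441 km. Period T = 2π√(a³/μ) = 2π√(7441³/398600) = 6387.9 s = 106.47 min.
Orbits per sidereal day = 86164 / 6387.9 = 13.489.

13.49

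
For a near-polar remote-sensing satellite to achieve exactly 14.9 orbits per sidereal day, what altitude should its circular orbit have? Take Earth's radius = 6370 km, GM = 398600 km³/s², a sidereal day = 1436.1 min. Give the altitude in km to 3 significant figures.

593 km

Required period T = 86166 / 14.9 = 5783.0 s.
From T = 2π√(a³/μ): a = (μ T²/4π²)^(1/3) = (398600 × 5783.0² / 4π²)^(1/3) = 6963 km.
Altitude h = a − R = 6963 − 6370 = 593 km.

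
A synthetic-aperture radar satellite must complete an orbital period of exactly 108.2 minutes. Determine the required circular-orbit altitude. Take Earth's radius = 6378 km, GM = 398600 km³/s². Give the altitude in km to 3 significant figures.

1140 km

T = 108.2 min = 6492.0 s.
From T = 2π√(a³/μ): a = (μ T²/4π²)^(1/3) = (398600 × 6492.0² / 4π²)^(1/3) = 7522 km.
Altitude h = a − R = 7522 − 6378 = 1144 km.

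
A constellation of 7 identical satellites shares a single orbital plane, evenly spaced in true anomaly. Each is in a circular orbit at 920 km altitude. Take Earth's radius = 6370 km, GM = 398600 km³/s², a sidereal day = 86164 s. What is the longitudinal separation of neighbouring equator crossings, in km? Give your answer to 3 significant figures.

411 km

Semi-major axis a = 6370 + 920 = 7290 km. Period T = 2π√(a³/μ) = 2π√(7290³/398600) = 6194.4 s = 103.24 min.
Single-satellite node shift = (6194.4/86164) × 360° = 25.88°.
With 7 satellites evenly phased, successive equator crossings are 25.88/7 = 3.697° apart.
That is 3.697 × 111.2 = 411 km at the equator.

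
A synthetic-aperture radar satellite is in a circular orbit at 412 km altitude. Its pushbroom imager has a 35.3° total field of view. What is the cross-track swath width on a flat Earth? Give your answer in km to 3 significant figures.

Half-angle = 35.3°/2 = 17.65°.
Swath width ≈ 2h·tan(θ/2) = 2 × 412 × tan(17.65°) = 262.2 km.

262 km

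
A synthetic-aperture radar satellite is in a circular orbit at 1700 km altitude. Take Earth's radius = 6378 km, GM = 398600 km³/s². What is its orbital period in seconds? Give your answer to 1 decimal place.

Semi-major axis a = 6378 + 1700 = 8078 km. Period T = 2π√(a³/μ) = 2π√(8078³/398600) = 7225.5 s = 120.42 min.

7225.5 seconds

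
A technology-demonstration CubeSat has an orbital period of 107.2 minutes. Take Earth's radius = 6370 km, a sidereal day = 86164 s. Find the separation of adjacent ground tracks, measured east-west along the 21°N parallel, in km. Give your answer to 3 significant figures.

2790 km

T = 107.2 min = 6432.0 s.
Node shift per orbit = (6432.0/86164) × 360° = 26.87°.
Equatorial spacing = 26.87 × 111.2 km/° = 2988 km.
At 21° latitude, spacing = 2988 × cos(21°) = 2789 km.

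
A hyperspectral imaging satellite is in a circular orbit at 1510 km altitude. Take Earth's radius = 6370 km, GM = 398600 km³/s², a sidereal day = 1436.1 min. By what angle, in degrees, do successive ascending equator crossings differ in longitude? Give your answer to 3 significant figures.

Semi-major axis a = 6370 + 1510 = 7880 km. Period T = 2π√(a³/μ) = 2π√(7880³/398600) = 6961.5 s = 116.02 min.
During one orbit Earth rotates (6961.5 / 86166) × 360° = 29.08°.

29.1°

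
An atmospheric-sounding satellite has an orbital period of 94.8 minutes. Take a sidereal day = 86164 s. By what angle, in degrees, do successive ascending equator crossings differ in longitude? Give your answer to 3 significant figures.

23.8°

T = 94.8 min = 5688.0 s.
During one orbit Earth rotates (5688.0 / 86164) × 360° = 23.76°.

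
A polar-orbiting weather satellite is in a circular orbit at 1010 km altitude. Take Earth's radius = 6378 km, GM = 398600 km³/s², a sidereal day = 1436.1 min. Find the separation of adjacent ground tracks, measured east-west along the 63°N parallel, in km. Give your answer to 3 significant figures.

Semi-major axis a = 6378 + 1010 = 7388 km. Period T = 2π√(a³/μ) = 2π√(7388³/398600) = 6319.8 s = 105.33 min.
Node shift per orbit = (6319.8/86166) × 360° = 26.40°.
Equatorial spacing = 26.40 × 111.3 km/° = 2939 km.
At 63° latitude, spacing = 2939 × cos(63°) = 1334 km.

1330 km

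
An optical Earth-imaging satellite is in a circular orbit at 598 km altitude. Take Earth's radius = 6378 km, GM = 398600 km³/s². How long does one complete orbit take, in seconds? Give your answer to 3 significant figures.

5800 seconds

Semi-major axis a = 6378 + 598 = 6976 km. Period T = 2π√(a³/μ) = 2π√(6976³/398600) = 5798.6 s = 96.64 min.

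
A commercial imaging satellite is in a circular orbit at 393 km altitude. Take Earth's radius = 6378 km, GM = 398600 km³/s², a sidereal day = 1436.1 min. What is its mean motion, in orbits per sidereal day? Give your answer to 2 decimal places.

15.54

Semi-major axis a = 6378 + 393 = 6771 km. Period T = 2π√(a³/μ) = 2π√(6771³/398600) = 5544.9 s = 92.41 min.
Orbits per sidereal day = 86166 / 5544.9 = 15.540.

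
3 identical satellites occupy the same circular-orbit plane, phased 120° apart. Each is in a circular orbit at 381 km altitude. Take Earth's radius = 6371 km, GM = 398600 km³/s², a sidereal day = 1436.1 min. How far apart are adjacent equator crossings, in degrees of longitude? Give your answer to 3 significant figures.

7.69°

Semi-major axis a = 6371 + 381 = 6752 km. Period T = 2π√(a³/μ) = 2π√(6752³/398600) = 5521.5 s = 92.03 min.
Single-satellite node shift = (5521.5/86166) × 360° = 23.07°.
With 3 satellites evenly phased, successive equator crossings are 23.07/3 = 7.690° apart.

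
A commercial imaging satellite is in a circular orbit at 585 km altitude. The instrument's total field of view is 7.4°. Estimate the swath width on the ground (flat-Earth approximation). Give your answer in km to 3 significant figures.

Half-angle = 7.4°/2 = 3.7°.
Swath width ≈ 2h·tan(θ/2) = 2 × 585 × tan(3.7°) = 75.7 km.

75.7 km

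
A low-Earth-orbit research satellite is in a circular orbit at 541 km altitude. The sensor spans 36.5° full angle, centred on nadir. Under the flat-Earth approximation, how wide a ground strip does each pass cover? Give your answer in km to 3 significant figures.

357 km

Half-angle = 36.5°/2 = 18.25°.
Swath width ≈ 2h·tan(θ/2) = 2 × 541 × tan(18.25°) = 356.8 km.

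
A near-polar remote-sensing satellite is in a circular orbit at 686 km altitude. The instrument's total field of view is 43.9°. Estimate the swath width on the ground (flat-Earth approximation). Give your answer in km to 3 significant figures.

Half-angle = 43.9°/2 = 21.95°.
Swath width ≈ 2h·tan(θ/2) = 2 × 686 × tan(21.95°) = 552.9 km.

553 km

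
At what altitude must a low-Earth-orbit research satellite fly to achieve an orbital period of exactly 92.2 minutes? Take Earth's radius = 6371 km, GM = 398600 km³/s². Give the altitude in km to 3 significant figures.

T = 92.2 min = 5532.0 s.
From T = 2π√(a³/μ): a = (μ T²/4π²)^(1/3) = (398600 × 5532.0² / 4π²)^(1/3) = 6761 km.
Altitude h = a − R = 6761 − 6371 = 390 km.

390 km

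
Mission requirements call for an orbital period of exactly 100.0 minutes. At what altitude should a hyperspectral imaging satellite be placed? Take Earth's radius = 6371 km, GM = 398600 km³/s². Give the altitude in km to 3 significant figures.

T = 100.0 min = 6000.0 s.
From T = 2π√(a³/μ): a = (μ T²/4π²)^(1/3) = (398600 × 6000.0² / 4π²)^(1/3) = 7137 km.
Altitude h = a − R = 7137 − 6371 = 766 km.

766 km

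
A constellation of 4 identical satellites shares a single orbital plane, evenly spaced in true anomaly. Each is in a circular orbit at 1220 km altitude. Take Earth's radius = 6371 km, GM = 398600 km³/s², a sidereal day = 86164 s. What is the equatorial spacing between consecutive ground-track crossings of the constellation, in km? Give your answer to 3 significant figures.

764 km

Semi-major axis a = 6371 + 1220 = 7591 km. Period T = 2π√(a³/μ) = 2π√(7591³/398600) = 6582.0 s = 109.70 min.
Single-satellite node shift = (6582.0/86164) × 360° = 27.50°.
With 4 satellites evenly phased, successive equator crossings are 27.50/4 = 6.875° apart.
That is 6.875 × 111.2 = 764 km at the equator.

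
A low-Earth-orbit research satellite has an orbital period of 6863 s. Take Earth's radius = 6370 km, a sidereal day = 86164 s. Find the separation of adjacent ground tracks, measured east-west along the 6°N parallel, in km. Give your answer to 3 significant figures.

3170 km

Node shift per orbit = (6863.0/86164) × 360° = 28.67°.
Equatorial spacing = 28.67 × 111.2 km/° = 3188 km.
At 6° latitude, spacing = 3188 × cos(6°) = 3170 km.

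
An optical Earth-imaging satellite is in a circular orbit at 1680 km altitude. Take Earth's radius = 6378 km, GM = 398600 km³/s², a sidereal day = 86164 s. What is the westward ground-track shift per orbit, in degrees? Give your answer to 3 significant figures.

Semi-major axis a = 6378 + 1680 = 8058 km. Period T = 2π√(a³/μ) = 2π√(8058³/398600) = 7198.7 s = 119.98 min.
During one orbit Earth rotates (7198.7 / 86164) × 360° = 30.08°.

30.1°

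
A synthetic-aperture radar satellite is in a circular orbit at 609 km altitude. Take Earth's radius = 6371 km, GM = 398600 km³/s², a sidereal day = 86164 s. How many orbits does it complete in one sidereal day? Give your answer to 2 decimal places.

Semi-major axis a = 6371 + 609 = 6980 km. Period T = 2π√(a³/μ) = 2π√(6980³/398600) = 5803.6 s = 96.73 min.
Orbits per sidereal day = 86164 / 5803.6 = 14.847.

14.85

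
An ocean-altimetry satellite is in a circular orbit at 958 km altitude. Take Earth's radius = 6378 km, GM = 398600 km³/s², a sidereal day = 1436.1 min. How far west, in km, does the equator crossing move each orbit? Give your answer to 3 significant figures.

Semi-major axis a = 6378 + 958 = 7336 km. Period T = 2π√(a³/μ) = 2π√(7336³/398600) = 6253.2 s = 104.22 min.
During one orbit Earth rotates (6253.2 / 86166) × 360° = 26.13°.
At the equator that is 26.13° × (2π·6378/360) km/° = 26.13 × 111.3 = 2908 km.

2910 km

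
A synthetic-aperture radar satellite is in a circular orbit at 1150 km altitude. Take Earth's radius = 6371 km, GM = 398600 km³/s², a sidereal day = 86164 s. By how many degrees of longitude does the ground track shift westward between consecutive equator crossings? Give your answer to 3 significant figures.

27.1°

Semi-major axis a = 6371 + 1150 = 7521 km. Period T = 2π√(a³/μ) = 2π√(7521³/398600) = 6491.2 s = 108.19 min.
During one orbit Earth rotates (6491.2 / 86164) × 360° = 27.12°.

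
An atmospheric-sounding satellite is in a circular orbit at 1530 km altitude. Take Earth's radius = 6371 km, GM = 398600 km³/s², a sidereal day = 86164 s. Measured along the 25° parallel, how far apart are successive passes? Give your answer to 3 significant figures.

2940 km

Semi-major axis a = 6371 + 1530 = 7901 km. Period T = 2π√(a³/μ) = 2π√(7901³/398600) = 6989.3 s = 116.49 min.
Node shift per orbit = (6989.3/86164) × 360° = 29.20°.
Equatorial spacing = 29.20 × 111.2 km/° = 3247 km.
At 25° latitude, spacing = 3247 × cos(25°) = 2943 km.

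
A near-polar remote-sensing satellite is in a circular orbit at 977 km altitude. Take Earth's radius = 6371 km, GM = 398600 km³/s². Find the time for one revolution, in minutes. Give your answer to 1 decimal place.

Semi-major axis a = 6371 + 977 = 7348 km. Period T = 2π√(a³/μ) = 2π√(7348³/398600) = 6268.5 s = 104.48 min.

104.5 min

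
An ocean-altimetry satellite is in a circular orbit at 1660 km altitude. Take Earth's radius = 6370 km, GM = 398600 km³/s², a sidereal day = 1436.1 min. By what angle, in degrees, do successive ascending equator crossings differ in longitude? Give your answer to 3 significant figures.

29.9°

Semi-major axis a = 6370 + 1660 = 8030 km. Period T = 2π√(a³/μ) = 2π√(8030³/398600) = 7161.2 s = 119.35 min.
During one orbit Earth rotates (7161.2 / 86166) × 360° = 29.92°.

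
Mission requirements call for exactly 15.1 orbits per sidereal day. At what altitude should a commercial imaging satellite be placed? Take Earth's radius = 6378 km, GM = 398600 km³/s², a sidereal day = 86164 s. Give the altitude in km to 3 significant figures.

Required period T = 86164 / 15.1 = 5706.2 s.
From T = 2π√(a³/μ): a = (μ T²/4π²)^(1/3) = (398600 × 5706.2² / 4π²)^(1/3) = 6902 km.
Altitude h = a − R = 6902 − 6378 = 524 km.

524 km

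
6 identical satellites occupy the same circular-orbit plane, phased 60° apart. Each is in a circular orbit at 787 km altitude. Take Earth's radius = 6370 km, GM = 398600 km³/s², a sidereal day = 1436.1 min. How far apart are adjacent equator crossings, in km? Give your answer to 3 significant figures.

466 km

Semi-major axis a = 6370 + 787 = 7157 km. Period T = 2π√(a³/μ) = 2π√(7157³/398600) = 6025.7 s = 100.43 min.
Single-satellite node shift = (6025.7/86166) × 360° = 25.18°.
With 6 satellites evenly phased, successive equator crossings are 25.18/6 = 4.196° apart.
That is 4.196 × 111.2 = 466 km at the equator.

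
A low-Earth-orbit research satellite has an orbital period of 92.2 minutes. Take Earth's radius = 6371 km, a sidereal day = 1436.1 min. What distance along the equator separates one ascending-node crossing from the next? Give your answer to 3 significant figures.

2570 km

T = 92.2 min = 5532.0 s.
During one orbit Earth rotates (5532.0 / 86166) × 360° = 23.11°.
At the equator that is 23.11° × (2π·6371/360) km/° = 23.11 × 111.2 = 2570 km.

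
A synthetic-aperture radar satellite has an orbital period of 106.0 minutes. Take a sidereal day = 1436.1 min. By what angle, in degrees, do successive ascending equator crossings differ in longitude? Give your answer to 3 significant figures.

T = 106.0 min = 6360.0 s.
During one orbit Earth rotates (6360.0 / 86166) × 360° = 26.57°.

26.6°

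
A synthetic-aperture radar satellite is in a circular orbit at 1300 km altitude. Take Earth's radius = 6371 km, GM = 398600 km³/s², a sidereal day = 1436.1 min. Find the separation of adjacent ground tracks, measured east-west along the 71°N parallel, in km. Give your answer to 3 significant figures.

1010 km

Semi-major axis a = 6371 + 1300 = 7671 km. Period T = 2π√(a³/μ) = 2π√(7671³/398600) = 6686.4 s = 111.44 min.
Node shift per orbit = (6686.4/86166) × 360° = 27.94°.
Equatorial spacing = 27.94 × 111.2 km/° = 3106 km.
At 71° latitude, spacing = 3106 × cos(71°) = 1011 km.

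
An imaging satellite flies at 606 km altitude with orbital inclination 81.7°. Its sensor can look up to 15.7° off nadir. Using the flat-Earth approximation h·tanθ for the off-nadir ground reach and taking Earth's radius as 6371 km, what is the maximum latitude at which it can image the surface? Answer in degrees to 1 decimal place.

For a prograde orbit the ground track reaches latitude ±i = ±81.7°.
Sensor half-swath on the ground ≈ 606·tan(15.7°) = 170 km = 1.53° of latitude.
Maximum observable latitude ≈ 81.7 + 1.53 = 83.2°.

83.2°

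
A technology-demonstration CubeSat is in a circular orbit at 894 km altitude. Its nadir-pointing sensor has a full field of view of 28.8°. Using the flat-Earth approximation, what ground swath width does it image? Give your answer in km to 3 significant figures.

459 km

Half-angle = 28.8°/2 = 14.4°.
Swath width ≈ 2h·tan(θ/2) = 2 × 894 × tan(14.4°) = 459.1 km.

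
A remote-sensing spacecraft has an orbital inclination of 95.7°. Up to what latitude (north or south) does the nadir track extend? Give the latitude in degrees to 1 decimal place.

Retrograde orbit: the ground track reaches ±(180° − i) = ±(180 − 95.7) = ±84.3°.

84.3°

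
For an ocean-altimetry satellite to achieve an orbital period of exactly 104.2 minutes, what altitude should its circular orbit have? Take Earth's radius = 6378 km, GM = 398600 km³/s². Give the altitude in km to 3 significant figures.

957 km

T = 104.2 min = 6252.0 s.
From T = 2π√(a³/μ): a = (μ T²/4π²)^(1/3) = (398600 × 6252.0² / 4π²)^(1/3) = 7335 km.
Altitude h = a − R = 7335 − 6378 = 957 km.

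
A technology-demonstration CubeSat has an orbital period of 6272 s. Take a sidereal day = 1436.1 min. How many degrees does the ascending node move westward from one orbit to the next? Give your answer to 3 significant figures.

During one orbit Earth rotates (6272.0 / 86166) × 360° = 26.20°.

26.2°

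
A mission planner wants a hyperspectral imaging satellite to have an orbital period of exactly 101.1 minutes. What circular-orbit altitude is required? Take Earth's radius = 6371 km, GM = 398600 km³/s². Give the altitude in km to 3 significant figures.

T = 101.1 min = 6066.0 s.
From T = 2π√(a³/μ): a = (μ T²/4π²)^(1/3) = (398600 × 6066.0² / 4π²)^(1/3) = 7189 km.
Altitude h = a − R = 7189 − 6371 = 818 km.

818 km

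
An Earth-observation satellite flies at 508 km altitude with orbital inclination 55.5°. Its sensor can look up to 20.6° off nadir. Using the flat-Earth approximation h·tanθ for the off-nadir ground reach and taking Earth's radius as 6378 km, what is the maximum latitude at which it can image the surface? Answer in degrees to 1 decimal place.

For a prograde orbit the ground track reaches latitude ±i = ±55.5°.
Sensor half-swath on the ground ≈ 508·tan(20.6°) = 191 km = 1.72° of latitude.
Maximum observable latitude ≈ 55.5 + 1.72 = 57.2°.

57.2°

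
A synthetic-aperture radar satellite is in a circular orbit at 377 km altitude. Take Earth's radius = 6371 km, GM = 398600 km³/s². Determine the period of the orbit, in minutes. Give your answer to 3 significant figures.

Semi-major axis a = 6371 + 377 = 6748 km. Period T = 2π√(a³/μ) = 2π√(6748³/398600) = 5516.6 s = 91.94 min.

91.9 min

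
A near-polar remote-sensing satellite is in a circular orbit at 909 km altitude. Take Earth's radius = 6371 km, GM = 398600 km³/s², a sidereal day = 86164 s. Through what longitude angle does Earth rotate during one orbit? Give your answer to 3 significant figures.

25.8°

Semi-major axis a = 6371 + 909 = 7280 km. Period T = 2π√(a³/μ) = 2π√(7280³/398600) = 6181.7 s = 103.03 min.
During one orbit Earth rotates (6181.7 / 86164) × 360° = 25.83°.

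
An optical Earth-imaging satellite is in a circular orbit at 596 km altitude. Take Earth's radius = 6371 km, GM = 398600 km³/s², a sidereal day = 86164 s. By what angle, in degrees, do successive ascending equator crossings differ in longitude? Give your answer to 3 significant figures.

Semi-major axis a = 6371 + 596 = 6967 km. Period T = 2π√(a³/μ) = 2π√(6967³/398600) = 5787.4 s = 96.46 min.
During one orbit Earth rotates (5787.4 / 86164) × 360° = 24.18°.

24.2°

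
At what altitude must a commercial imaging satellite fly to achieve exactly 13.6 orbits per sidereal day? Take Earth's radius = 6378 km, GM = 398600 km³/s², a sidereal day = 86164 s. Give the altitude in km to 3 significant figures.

1020 km

Required period T = 86164 / 13.6 = 6335.6 s.
From T = 2π√(a³/μ): a = (μ T²/4π²)^(1/3) = (398600 × 6335.6² / 4π²)^(1/3) = 7400 km.
Altitude h = a − R = 7400 − 6378 = 1022 km.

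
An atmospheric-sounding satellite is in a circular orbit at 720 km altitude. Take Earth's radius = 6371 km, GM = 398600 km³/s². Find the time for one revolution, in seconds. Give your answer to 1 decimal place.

5942.5 seconds

Semi-major axis a = 6371 + 720 = 7091 km. Period T = 2π√(a³/μ) = 2π√(7091³/398600) = 5942.5 s = 99.04 min.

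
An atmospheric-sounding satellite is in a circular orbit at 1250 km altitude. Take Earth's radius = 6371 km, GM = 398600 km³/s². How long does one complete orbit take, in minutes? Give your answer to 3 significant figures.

110 min

Semi-major axis a = 6371 + 1250 = 7621 km. Period T = 2π√(a³/μ) = 2π√(7621³/398600) = 6621.1 s = 110.35 min.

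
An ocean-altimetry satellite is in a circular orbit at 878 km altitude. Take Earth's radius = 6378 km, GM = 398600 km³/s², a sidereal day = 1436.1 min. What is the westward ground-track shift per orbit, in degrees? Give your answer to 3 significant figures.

Semi-major axis a = 6378 + 878 = 7256 km. Period T = 2π√(a³/μ) = 2π√(7256³/398600) = 6151.2 s = 102.52 min.
During one orbit Earth rotates (6151.2 / 86166) × 360° = 25.70°.

25.7°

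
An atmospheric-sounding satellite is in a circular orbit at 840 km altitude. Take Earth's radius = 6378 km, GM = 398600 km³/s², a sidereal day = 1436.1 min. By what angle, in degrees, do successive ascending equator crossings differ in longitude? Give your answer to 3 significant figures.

25.5°

Semi-major axis a = 6378 + 840 = 7218 km. Period T = 2π√(a³/μ) = 2π√(7218³/398600) = 6102.9 s = 101.72 min.
During one orbit Earth rotates (6102.9 / 86166) × 360° = 25.50°.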